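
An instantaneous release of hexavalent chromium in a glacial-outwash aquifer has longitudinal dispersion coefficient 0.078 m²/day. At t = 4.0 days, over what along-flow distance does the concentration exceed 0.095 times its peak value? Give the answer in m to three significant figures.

The plume is Gaussian with σ = √(2Dt) = √(2 × 0.078 × 4.0) = 0.7899 m.
C/C_peak = exp(−Δx²/(2σ²)) = 0.095 ⇒ Δx = σ·√(−2 ln 0.095) = 0.7899 × 2.170 = 1.714 m.
Width = 2Δx = 3.43 m.

3.43 m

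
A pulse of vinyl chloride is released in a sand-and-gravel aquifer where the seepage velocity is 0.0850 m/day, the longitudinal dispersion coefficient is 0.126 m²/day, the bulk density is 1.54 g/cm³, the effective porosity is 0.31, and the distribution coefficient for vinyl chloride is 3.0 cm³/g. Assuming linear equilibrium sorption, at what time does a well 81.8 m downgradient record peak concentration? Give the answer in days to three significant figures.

15000 days

Retardation factor R = 1 + ρ_b·K_d/n = 1 + 1.54 × 3.0/0.31 = 15.90.
Sorption retards both mechanisms: v_R = v/R = 0.005346 m/day, D_R = D/R = 0.007925 m²/day.
Peak time from v_R²t² + 2D_R t − x² = 0: t = (√(D_R² + v_R²x²) − D_R)/v_R².
√(D_R² + v_R²x²) = √(0.007925² + 0.005346² × 81.8²) = 0.4374; v_R² = 2.858e-05.
t = (0.4374 − 0.007925)/2.858e-05 = 15000 days.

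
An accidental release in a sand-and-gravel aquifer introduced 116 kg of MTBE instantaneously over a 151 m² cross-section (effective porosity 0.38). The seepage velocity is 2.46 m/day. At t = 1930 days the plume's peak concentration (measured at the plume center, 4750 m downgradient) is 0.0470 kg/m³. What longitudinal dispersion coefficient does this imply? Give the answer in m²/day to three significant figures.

At the plume center C_max = M/(n_e·A·√(4πDt)), so D = M²/(4πt·(n_e·A·C_max)²).
n_e·A·C_max = 0.38 × 151 × 0.0470 = 2.697 kg/m.
D = 116²/(4π × 1930 × 2.697²) = 0.0763 m²/day.

0.0763 m²/day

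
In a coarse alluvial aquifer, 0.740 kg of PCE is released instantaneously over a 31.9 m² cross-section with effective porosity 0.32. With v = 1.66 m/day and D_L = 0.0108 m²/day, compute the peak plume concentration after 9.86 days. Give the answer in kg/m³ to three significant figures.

The peak of an instantaneous 1D plume sits at x = vt; there the Gaussian factor is 1 and C_max = M/(n_e·A·√(4πDt)), where n_e·A is the pore area the mass is dissolved in.
√(4πDt) = √(4π × 0.0108 × 9.86) = 1.157 m, so C_max = 0.740/(0.32 × 31.9 × 1.157) = 0.0627 kg/m³.

0.0627 kg/m³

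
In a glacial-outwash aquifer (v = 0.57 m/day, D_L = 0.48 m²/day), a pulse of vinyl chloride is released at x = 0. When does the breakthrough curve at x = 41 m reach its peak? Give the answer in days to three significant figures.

For the 1D instantaneous-source solution, setting ∂C/∂t = 0 at fixed x gives v²t² + 2Dt − x² = 0, so t = (√(D² + v²x²) − D)/v².
√(D² + v²x²) = √(0.48² + 0.57² × 41²) = 23.37; v² = 0.3249.
t = (23.37 − 0.48)/0.3249 = 70.5 days (vs. the pure-advection estimate x/v = 71.9 d).

70.5 days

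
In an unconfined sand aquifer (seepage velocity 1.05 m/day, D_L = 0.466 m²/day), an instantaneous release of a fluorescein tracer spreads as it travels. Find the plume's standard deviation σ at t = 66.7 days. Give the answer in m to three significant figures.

7.88 m

Dispersive spreading gives a Gaussian with σ² = 2Dt; advection only shifts the center.
σ = √(2 × 0.466 × 66.7) = 7.88 m.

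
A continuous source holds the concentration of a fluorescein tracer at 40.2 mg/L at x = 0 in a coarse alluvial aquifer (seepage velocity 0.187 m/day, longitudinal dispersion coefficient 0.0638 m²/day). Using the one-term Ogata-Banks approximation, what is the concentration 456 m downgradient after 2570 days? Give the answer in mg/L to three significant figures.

For a continuous step input, C/C₀ ≈ ½·erfc((x−vt)/(2√(Dt))).
vt = 0.187 × 2570 = 480.59 m and 2√(Dt) = 2√(0.0638 × 2570) = 25.61 m.
Argument (x−vt)/(2√(Dt)) = (456 − 480.59)/25.61 = -0.9602; ½·erfc(-0.9602) = 0.9128.
C = 40.2 × 0.9128 = 36.7 mg/L.

36.7 mg/L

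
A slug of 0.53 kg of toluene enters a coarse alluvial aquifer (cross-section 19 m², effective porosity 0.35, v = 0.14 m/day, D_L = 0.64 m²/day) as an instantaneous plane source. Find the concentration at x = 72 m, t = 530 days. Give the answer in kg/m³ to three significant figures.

For an instantaneous plane source, C(x,t) = M/(n_e·A·√(4πDt)) · exp(−(x−vt)²/(4Dt)), with n_e·A the pore (flow) area.
Plume center vt = 0.14 × 530 = 74.2 m, so the well at 72 m is 2.2 m upgradient of the peak.
√(4πDt) = 65.29 m, giving peak height M/(n_e·A·√(4πDt)) = 0.53/(0.35 × 19 × 65.29) = 0.001221 kg/m³.
(x−vt)²/(4Dt) = (-2.2)²/(4 × 0.64 × 530) = 0.003567; exp(−0.003567) = 0.9964.
C = 0.001221 × 0.9964 = 0.00122 kg/m³.

0.00122 kg/m³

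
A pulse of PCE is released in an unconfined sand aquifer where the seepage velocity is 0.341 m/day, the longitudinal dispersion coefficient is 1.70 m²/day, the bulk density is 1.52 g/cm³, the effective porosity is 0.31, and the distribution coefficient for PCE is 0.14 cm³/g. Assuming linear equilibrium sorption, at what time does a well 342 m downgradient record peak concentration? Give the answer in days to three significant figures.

Retardation factor R = 1 + ρ_b·K_d/n = 1 + 1.52 × 0.14/0.31 = 1.686.
Sorption retards both mechanisms: v_R = v/R = 0.2023 m/day, D_R = D/R = 1.008 m²/day.
Peak time from v_R²t² + 2D_R t − x² = 0: t = (√(D_R² + v_R²x²) − D_R)/v_R².
√(D_R² + v_R²x²) = √(1.008² + 0.2023² × 342²) = 69.19; v_R² = 0.04093.
t = (69.19 − 1.008)/0.04093 = 1670 days.

1670 days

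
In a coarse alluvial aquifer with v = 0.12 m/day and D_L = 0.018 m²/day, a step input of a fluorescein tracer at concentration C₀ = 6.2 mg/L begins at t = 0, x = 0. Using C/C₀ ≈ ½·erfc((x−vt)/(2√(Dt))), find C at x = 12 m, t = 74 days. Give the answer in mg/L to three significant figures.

0.173 mg/L

For a continuous step input, C/C₀ ≈ ½·erfc((x−vt)/(2√(Dt))).
vt = 0.12 × 74 = 8.88 m and 2√(Dt) = 2√(0.018 × 74) = 2.308 m.
Argument (x−vt)/(2√(Dt)) = (12 − 8.88)/2.308 = 1.352; ½·erfc(1.352) = 0.02794.
C = 6.2 × 0.02794 = 0.173 mg/L.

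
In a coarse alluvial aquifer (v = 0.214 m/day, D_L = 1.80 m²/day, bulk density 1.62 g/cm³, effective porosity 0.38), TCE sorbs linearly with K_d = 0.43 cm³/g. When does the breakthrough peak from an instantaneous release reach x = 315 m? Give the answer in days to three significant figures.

4060 days

Retardation factor R = 1 + ρ_b·K_d/n = 1 + 1.62 × 0.43/0.38 = 2.833.
Sorption retards both mechanisms: v_R = v/R = 0.07554 m/day, D_R = D/R = 0.6354 m²/day.
Peak time from v_R²t² + 2D_R t − x² = 0: t = (√(D_R² + v_R²x²) − D_R)/v_R².
√(D_R² + v_R²x²) = √(0.6354² + 0.07554² × 315²) = 23.80; v_R² = 0.005706.
t = (23.80 − 0.6354)/0.005706 = 4060 days.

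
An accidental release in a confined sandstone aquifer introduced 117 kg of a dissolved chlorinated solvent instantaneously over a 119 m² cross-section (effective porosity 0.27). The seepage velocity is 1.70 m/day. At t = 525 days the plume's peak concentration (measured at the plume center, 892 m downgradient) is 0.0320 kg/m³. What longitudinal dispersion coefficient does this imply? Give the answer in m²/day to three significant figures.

1.96 m²/day

At the plume center C_max = M/(n_e·A·√(4πDt)), so D = M²/(4πt·(n_e·A·C_max)²).
n_e·A·C_max = 0.27 × 119 × 0.0320 = 1.028 kg/m.
D = 117²/(4π × 525 × 1.028²) = 1.96 m²/day.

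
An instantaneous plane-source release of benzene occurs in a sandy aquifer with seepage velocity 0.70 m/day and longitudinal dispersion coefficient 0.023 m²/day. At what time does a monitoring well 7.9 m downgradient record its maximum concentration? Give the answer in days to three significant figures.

11.2 days

For the 1D instantaneous-source solution, setting ∂C/∂t = 0 at fixed x gives v²t² + 2Dt − x² = 0, so t = (√(D² + v²x²) − D)/v².
√(D² + v²x²) = √(0.023² + 0.70² × 7.9²) = 5.530; v² = 0.49.
t = (5.530 − 0.023)/0.49 = 11.2 days (vs. the pure-advection estimate x/v = 11.3 d).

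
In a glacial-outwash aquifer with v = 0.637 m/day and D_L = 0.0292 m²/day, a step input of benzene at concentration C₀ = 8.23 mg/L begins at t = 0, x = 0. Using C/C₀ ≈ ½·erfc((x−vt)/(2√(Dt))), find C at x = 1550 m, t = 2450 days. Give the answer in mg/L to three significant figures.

For a continuous step input, C/C₀ ≈ ½·erfc((x−vt)/(2√(Dt))).
vt = 0.637 × 2450 = 1560.65 m and 2√(Dt) = 2√(0.0292 × 2450) = 16.92 m.
Argument (x−vt)/(2√(Dt)) = (1550 − 1560.65)/16.92 = -0.6294; ½·erfc(-0.6294) = 0.8133.
C = 8.23 × 0.8133 = 6.69 mg/L.

6.69 mg/L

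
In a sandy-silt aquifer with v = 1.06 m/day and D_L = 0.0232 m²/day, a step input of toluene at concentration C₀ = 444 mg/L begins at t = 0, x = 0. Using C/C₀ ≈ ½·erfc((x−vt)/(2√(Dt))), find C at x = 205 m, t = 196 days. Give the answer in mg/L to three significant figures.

For a continuous step input, C/C₀ ≈ ½·erfc((x−vt)/(2√(Dt))).
vt = 1.06 × 196 = 207.76 m and 2√(Dt) = 2√(0.0232 × 196) = 4.265 m.
Argument (x−vt)/(2√(Dt)) = (205 − 207.76)/4.265 = -0.6471; ½·erfc(-0.6471) = 0.8199.
C = 444 × 0.8199 = 364 mg/L.

364 mg/L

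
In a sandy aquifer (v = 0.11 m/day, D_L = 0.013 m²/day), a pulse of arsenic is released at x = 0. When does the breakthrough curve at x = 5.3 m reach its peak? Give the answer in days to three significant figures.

For the 1D instantaneous-source solution, setting ∂C/∂t = 0 at fixed x gives v²t² + 2Dt − x² = 0, so t = (√(D² + v²x²) − D)/v².
√(D² + v²x²) = √(0.013² + 0.11² × 5.3²) = 0.5831; v² = 0.0121.
t = (0.5831 − 0.013)/0.0121 = 47.1 days (vs. the pure-advection estimate x/v = 48.2 d).

47.1 days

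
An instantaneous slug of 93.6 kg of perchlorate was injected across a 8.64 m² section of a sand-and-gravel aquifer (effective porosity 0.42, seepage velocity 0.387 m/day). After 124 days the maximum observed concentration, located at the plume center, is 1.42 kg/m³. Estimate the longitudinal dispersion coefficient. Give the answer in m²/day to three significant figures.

At the plume center C_max = M/(n_e·A·√(4πDt)), so D = M²/(4πt·(n_e·A·C_max)²).
n_e·A·C_max = 0.42 × 8.64 × 1.42 = 5.153 kg/m.
D = 93.6²/(4π × 124 × 5.153²) = 0.212 m²/day.

0.212 m²/day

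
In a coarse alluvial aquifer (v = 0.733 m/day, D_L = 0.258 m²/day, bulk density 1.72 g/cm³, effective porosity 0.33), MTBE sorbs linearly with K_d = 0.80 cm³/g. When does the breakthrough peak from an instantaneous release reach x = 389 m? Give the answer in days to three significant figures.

Retardation factor R = 1 + ρ_b·K_d/n = 1 + 1.72 × 0.80/0.33 = 5.170.
Sorption retards both mechanisms: v_R = v/R = 0.1418 m/day, D_R = D/R = 0.04990 m²/day.
Peak time from v_R²t² + 2D_R t − x² = 0: t = (√(D_R² + v_R²x²) − D_R)/v_R².
√(D_R² + v_R²x²) = √(0.04990² + 0.1418² × 389²) = 55.16; v_R² = 0.02011.
t = (55.16 − 0.04990)/0.02011 = 2740 days.

2740 days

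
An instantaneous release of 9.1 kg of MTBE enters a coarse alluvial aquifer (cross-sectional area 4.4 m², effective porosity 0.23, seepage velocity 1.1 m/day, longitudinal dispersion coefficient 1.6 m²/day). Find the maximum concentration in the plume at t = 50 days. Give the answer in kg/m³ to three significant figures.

0.284 kg/m³

The peak of an instantaneous 1D plume sits at x = vt; there the Gaussian factor is 1 and C_max = M/(n_e·A·√(4πDt)), where n_e·A is the pore area the mass is dissolved in.
√(4πDt) = √(4π × 1.6 × 50) = 31.71 m, so C_max = 9.1/(0.23 × 4.4 × 31.71) = 0.284 kg/m³.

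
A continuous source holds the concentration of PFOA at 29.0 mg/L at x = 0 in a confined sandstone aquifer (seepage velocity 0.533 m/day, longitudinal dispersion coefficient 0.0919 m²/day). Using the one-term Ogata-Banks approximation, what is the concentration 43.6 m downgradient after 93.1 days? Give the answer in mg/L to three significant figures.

26.9 mg/L

For a continuous step input, C/C₀ ≈ ½·erfc((x−vt)/(2√(Dt))).
vt = 0.533 × 93.1 = 49.6223 m and 2√(Dt) = 2√(0.0919 × 93.1) = 5.850 m.
Argument (x−vt)/(2√(Dt)) = (43.6 − 49.6223)/5.850 = -1.029; ½·erfc(-1.029) = 0.9272.
C = 29.0 × 0.9272 = 26.9 mg/L.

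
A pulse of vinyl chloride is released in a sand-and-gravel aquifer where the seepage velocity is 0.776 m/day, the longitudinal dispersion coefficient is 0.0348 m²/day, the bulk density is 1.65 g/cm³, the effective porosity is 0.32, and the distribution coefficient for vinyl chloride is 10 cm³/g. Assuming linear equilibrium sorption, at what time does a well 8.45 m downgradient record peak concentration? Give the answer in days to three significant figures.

Retardation factor R = 1 + ρ_b·K_d/n = 1 + 1.65 × 10/0.32 = 52.56.
Sorption retards both mechanisms: v_R = v/R = 0.01476 m/day, D_R = D/R = 0.0006621 m²/day.
Peak time from v_R²t² + 2D_R t − x² = 0: t = (√(D_R² + v_R²x²) − D_R)/v_R².
√(D_R² + v_R²x²) = √(0.0006621² + 0.01476² × 8.45²) = 0.1247; v_R² = 0.0002179.
t = (0.1247 − 0.0006621)/0.0002179 = 569 days.

569 days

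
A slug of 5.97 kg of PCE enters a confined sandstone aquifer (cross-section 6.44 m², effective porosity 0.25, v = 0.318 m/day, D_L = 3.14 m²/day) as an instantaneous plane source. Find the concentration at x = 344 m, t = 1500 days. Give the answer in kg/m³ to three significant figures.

0.00596 kg/m³

For an instantaneous plane source, C(x,t) = M/(n_e·A·√(4πDt)) · exp(−(x−vt)²/(4Dt)), with n_e·A the pore (flow) area.
Plume center vt = 0.318 × 1500 = 477 m, so the well at 344 m is 133 m upgradient of the peak.
√(4πDt) = 243.3 m, giving peak height M/(n_e·A·√(4πDt)) = 5.97/(0.25 × 6.44 × 243.3) = 0.01524 kg/m³.
(x−vt)²/(4Dt) = (-133)²/(4 × 3.14 × 1500) = 0.9389; exp(−0.9389) = 0.3911.
C = 0.01524 × 0.3911 = 0.00596 kg/m³.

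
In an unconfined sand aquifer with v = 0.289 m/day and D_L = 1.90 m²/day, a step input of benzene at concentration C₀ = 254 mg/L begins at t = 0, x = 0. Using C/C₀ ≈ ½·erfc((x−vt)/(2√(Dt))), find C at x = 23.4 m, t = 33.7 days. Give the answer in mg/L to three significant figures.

28.9 mg/L

For a continuous step input, C/C₀ ≈ ½·erfc((x−vt)/(2√(Dt))).
vt = 0.289 × 33.7 = 9.7393 m and 2√(Dt) = 2√(1.90 × 33.7) = 16.00 m.
Argument (x−vt)/(2√(Dt)) = (23.4 − 9.7393)/16.00 = 0.8538; ½·erfc(0.8538) = 0.1136.
C = 254 × 0.1136 = 28.9 mg/L.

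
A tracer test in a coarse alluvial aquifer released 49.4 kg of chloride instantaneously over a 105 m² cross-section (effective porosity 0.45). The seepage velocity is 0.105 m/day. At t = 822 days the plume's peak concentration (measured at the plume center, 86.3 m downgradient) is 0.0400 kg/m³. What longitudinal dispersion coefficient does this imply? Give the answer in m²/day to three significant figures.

At the plume center C_max = M/(n_e·A·√(4πDt)), so D = M²/(4πt·(n_e·A·C_max)²).
n_e·A·C_max = 0.45 × 105 × 0.0400 = 1.890 kg/m.
D = 49.4²/(4π × 822 × 1.890²) = 0.0661 m²/day.

0.0661 m²/day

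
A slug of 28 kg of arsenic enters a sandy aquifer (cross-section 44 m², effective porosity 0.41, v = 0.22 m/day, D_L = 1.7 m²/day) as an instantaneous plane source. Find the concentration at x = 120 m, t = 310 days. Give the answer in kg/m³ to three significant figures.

0.00534 kg/m³

For an instantaneous plane source, C(x,t) = M/(n_e·A·√(4πDt)) · exp(−(x−vt)²/(4Dt)), with n_e·A the pore (flow) area.
Plume center vt = 0.22 × 310 = 68.2 m, so the well at 120 m is 51.8 m downgradient of the peak.
√(4πDt) = 81.38 m, giving peak height M/(n_e·A·√(4πDt)) = 28/(0.41 × 44 × 81.38) = 0.01907 kg/m³.
(x−vt)²/(4Dt) = (51.8)²/(4 × 1.7 × 310) = 1.273; exp(−1.273) = 0.2800.
C = 0.01907 × 0.2800 = 0.00534 kg/m³.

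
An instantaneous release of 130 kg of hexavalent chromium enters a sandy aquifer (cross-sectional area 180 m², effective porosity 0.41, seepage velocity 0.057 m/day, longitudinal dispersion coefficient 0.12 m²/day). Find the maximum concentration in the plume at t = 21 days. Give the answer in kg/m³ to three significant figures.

The peak of an instantaneous 1D plume sits at x = vt; there the Gaussian factor is 1 and C_max = M/(n_e·A·√(4πDt)), where n_e·A is the pore area the mass is dissolved in.
√(4πDt) = √(4π × 0.12 × 21) = 5.627 m, so C_max = 130/(0.41 × 180 × 5.627) = 0.313 kg/m³.

0.313 kg/m³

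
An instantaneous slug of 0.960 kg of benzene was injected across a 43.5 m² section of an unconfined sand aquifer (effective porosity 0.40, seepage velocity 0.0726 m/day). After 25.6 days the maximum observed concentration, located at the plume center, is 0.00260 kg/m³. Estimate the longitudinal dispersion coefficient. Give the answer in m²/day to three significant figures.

At the plume center C_max = M/(n_e·A·√(4πDt)), so D = M²/(4πt·(n_e·A·C_max)²).
n_e·A·C_max = 0.40 × 43.5 × 0.00260 = 0.04524 kg/m.
D = 0.960²/(4π × 25.6 × 0.04524²) = 1.40 m²/day.

1.40 m²/day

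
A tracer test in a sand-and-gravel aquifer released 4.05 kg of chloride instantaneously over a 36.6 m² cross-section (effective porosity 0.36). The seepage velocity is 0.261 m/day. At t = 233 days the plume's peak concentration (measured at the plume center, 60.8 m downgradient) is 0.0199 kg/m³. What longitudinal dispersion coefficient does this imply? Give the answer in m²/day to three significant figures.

At the plume center C_max = M/(n_e·A·√(4πDt)), so D = M²/(4πt·(n_e·A·C_max)²).
n_e·A·C_max = 0.36 × 36.6 × 0.0199 = 0.2622 kg/m.
D = 4.05²/(4π × 233 × 0.2622²) = 0.0815 m²/day.

0.0815 m²/day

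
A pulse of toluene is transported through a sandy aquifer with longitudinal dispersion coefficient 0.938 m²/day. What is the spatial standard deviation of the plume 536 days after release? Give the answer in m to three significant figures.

Dispersive spreading gives a Gaussian with σ² = 2Dt; advection only shifts the center.
σ = √(2 × 0.938 × 536) = 31.7 m.

31.7 m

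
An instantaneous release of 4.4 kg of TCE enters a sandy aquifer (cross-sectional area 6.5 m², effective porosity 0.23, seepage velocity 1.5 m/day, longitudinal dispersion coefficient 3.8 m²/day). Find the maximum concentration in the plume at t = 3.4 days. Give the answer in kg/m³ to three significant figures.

The peak of an instantaneous 1D plume sits at x = vt; there the Gaussian factor is 1 and C_max = M/(n_e·A·√(4πDt)), where n_e·A is the pore area the mass is dissolved in.
√(4πDt) = √(4π × 3.8 × 3.4) = 12.74 m, so C_max = 4.4/(0.23 × 6.5 × 12.74) = 0.231 kg/m³.

0.231 kg/m³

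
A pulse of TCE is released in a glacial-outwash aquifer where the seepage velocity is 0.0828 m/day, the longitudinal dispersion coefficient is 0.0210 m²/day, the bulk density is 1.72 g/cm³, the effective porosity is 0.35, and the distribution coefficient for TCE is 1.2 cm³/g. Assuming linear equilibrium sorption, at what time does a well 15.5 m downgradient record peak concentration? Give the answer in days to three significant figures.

Retardation factor R = 1 + ρ_b·K_d/n = 1 + 1.72 × 1.2/0.35 = 6.897.
Sorption retards both mechanisms: v_R = v/R = 0.01201 m/day, D_R = D/R = 0.003045 m²/day.
Peak time from v_R²t² + 2D_R t − x² = 0: t = (√(D_R² + v_R²x²) − D_R)/v_R².
√(D_R² + v_R²x²) = √(0.003045² + 0.01201² × 15.5²) = 0.1862; v_R² = 0.0001442.
t = (0.1862 − 0.003045)/0.0001442 = 1270 days.

1270 days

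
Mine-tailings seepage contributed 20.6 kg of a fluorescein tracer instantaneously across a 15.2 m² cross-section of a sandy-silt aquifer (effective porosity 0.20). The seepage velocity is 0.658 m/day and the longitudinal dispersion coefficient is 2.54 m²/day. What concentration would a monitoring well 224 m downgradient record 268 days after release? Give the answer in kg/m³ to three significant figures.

For an instantaneous plane source, C(x,t) = M/(n_e·A·√(4πDt)) · exp(−(x−vt)²/(4Dt)), with n_e·A the pore (flow) area.
Plume center vt = 0.658 × 268 = 176.344 m, so the well at 224 m is 47.656 m downgradient of the peak.
√(4πDt) = 92.49 m, giving peak height M/(n_e·A·√(4πDt)) = 20.6/(0.20 × 15.2 × 92.49) = 0.07327 kg/m³.
(x−vt)²/(4Dt) = (47.656)²/(4 × 2.54 × 268) = 0.8341; exp(−0.8341) = 0.4343.
C = 0.07327 × 0.4343 = 0.0318 kg/m³.

0.0318 kg/m³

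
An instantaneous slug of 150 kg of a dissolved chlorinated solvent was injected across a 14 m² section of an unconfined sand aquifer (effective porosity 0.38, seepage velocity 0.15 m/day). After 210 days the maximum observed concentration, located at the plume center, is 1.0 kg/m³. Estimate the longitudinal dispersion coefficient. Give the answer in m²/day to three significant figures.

At the plume center C_max = M/(n_e·A·√(4πDt)), so D = M²/(4πt·(n_e·A·C_max)²).
n_e·A·C_max = 0.38 × 14 × 1.0 = 5.320 kg/m.
D = 150²/(4π × 210 × 5.320²) = 0.301 m²/day.

0.301 m²/day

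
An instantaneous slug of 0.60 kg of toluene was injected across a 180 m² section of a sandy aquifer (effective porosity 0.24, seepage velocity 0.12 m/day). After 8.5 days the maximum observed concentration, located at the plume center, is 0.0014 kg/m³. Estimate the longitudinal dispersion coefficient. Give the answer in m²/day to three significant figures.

At the plume center C_max = M/(n_e·A·√(4πDt)), so D = M²/(4πt·(n_e·A·C_max)²).
n_e·A·C_max = 0.24 × 180 × 0.0014 = 0.06048 kg/m.
D = 0.60²/(4π × 8.5 × 0.06048²) = 0.921 m²/day.

0.921 m²/day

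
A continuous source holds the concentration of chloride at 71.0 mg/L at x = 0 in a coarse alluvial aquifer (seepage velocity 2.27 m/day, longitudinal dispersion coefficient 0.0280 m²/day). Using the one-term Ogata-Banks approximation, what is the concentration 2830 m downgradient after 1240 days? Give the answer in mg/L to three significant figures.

2.42 mg/L

For a continuous step input, C/C₀ ≈ ½·erfc((x−vt)/(2√(Dt))).
vt = 2.27 × 1240 = 2814.8 m and 2√(Dt) = 2√(0.0280 × 1240) = 11.78 m.
Argument (x−vt)/(2√(Dt)) = (2830 − 2814.8)/11.78 = 1.290; ½·erfc(1.290) = 0.03405.
C = 71.0 × 0.03405 = 2.42 mg/L.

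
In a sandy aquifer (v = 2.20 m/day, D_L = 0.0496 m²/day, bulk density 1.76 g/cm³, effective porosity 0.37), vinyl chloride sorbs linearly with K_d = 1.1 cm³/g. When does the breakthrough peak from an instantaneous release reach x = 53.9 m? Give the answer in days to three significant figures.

153 days

Retardation factor R = 1 + ρ_b·K_d/n = 1 + 1.76 × 1.1/0.37 = 6.232.
Sorption retards both mechanisms: v_R = v/R = 0.3530 m/day, D_R = D/R = 0.007959 m²/day.
Peak time from v_R²t² + 2D_R t − x² = 0: t = (√(D_R² + v_R²x²) − D_R)/v_R².
√(D_R² + v_R²x²) = √(0.007959² + 0.3530² × 53.9²) = 19.03; v_R² = 0.1246.
t = (19.03 − 0.007959)/0.1246 = 153 days.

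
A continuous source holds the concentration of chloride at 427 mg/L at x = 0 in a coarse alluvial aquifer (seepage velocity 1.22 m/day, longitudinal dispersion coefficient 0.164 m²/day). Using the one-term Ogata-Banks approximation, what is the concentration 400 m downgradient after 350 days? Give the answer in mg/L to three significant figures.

424 mg/L

For a continuous step input, C/C₀ ≈ ½·erfc((x−vt)/(2√(Dt))).
vt = 1.22 × 350 = 427 m and 2√(Dt) = 2√(0.164 × 350) = 15.15 m.
Argument (x−vt)/(2√(Dt)) = (400 − 427)/15.15 = -1.782; ½·erfc(-1.782) = 0.9941.
C = 427 × 0.9941 = 424 mg/L.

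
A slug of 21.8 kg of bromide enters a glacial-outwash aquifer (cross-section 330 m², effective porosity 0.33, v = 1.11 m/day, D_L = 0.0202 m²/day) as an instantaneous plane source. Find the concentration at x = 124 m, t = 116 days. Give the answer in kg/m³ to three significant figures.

For an instantaneous plane source, C(x,t) = M/(n_e·A·√(4πDt)) · exp(−(x−vt)²/(4Dt)), with n_e·A the pore (flow) area.
Plume center vt = 1.11 × 116 = 128.76 m, so the well at 124 m is 4.76 m upgradient of the peak.
√(4πDt) = 5.426 m, giving peak height M/(n_e·A·√(4πDt)) = 21.8/(0.33 × 330 × 5.426) = 0.03689 kg/m³.
(x−vt)²/(4Dt) = (-4.76)²/(4 × 0.0202 × 116) = 2.417; exp(−2.417) = 0.08919.
C = 0.03689 × 0.08919 = 0.00329 kg/m³.

0.00329 kg/m³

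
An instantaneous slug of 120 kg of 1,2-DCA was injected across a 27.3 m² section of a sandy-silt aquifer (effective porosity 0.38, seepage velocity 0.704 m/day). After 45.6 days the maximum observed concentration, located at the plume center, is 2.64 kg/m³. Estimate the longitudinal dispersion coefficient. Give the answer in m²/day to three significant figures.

0.0335 m²/day

At the plume center C_max = M/(n_e·A·√(4πDt)), so D = M²/(4πt·(n_e·A·C_max)²).
n_e·A·C_max = 0.38 × 27.3 × 2.64 = 27.39 kg/m.
D = 120²/(4π × 45.6 × 27.39²) = 0.0335 m²/day.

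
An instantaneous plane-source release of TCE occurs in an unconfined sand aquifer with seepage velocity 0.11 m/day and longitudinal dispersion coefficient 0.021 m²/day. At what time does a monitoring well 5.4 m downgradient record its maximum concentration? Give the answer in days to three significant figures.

47.4 days

For the 1D instantaneous-source solution, setting ∂C/∂t = 0 at fixed x gives v²t² + 2Dt − x² = 0, so t = (√(D² + v²x²) − D)/v².
√(D² + v²x²) = √(0.021² + 0.11² × 5.4²) = 0.5944; v² = 0.0121.
t = (0.5944 − 0.021)/0.0121 = 47.4 days (vs. the pure-advection estimate x/v = 49.1 d).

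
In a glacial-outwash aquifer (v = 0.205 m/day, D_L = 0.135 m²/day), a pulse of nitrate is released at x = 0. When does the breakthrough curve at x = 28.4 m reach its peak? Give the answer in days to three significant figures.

For the 1D instantaneous-source solution, setting ∂C/∂t = 0 at fixed x gives v²t² + 2Dt − x² = 0, so t = (√(D² + v²x²) − D)/v².
√(D² + v²x²) = √(0.135² + 0.205² × 28.4²) = 5.824; v² = 0.042025.
t = (5.824 − 0.135)/0.042025 = 135 days (vs. the pure-advection estimate x/v = 139 d).

135 days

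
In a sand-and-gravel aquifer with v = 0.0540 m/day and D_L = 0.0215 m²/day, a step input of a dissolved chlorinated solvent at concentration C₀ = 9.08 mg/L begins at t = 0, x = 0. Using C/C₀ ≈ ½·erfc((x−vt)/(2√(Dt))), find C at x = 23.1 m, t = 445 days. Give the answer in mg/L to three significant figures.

For a continuous step input, C/C₀ ≈ ½·erfc((x−vt)/(2√(Dt))).
vt = 0.0540 × 445 = 24.03 m and 2√(Dt) = 2√(0.0215 × 445) = 6.186 m.
Argument (x−vt)/(2√(Dt)) = (23.1 − 24.03)/6.186 = -0.1503; ½·erfc(-0.1503) = 0.5842.
C = 9.08 × 0.5842 = 5.30 mg/L.

5.30 mg/L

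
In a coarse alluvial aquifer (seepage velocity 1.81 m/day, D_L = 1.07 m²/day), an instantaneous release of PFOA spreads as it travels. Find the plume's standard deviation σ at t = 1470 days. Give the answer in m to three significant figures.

Dispersive spreading gives a Gaussian with σ² = 2Dt; advection only shifts the center.
σ = √(2 × 1.07 × 1470) = 56.1 m.

56.1 m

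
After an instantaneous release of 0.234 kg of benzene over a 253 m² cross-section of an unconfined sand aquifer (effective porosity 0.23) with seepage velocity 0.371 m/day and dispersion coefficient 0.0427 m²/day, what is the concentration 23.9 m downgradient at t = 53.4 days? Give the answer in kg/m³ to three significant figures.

0.000120 kg/m³

For an instantaneous plane source, C(x,t) = M/(n_e·A·√(4πDt)) · exp(−(x−vt)²/(4Dt)), with n_e·A the pore (flow) area.
Plume center vt = 0.371 × 53.4 = 19.8114 m, so the well at 23.9 m is 4.0886 m downgradient of the peak.
√(4πDt) = 5.353 m, giving peak height M/(n_e·A·√(4πDt)) = 0.234/(0.23 × 253 × 5.353) = 0.0007512 kg/m³.
(x−vt)²/(4Dt) = (4.0886)²/(4 × 0.0427 × 53.4) = 1.833; exp(−1.833) = 0.1599.
C = 0.0007512 × 0.1599 = 0.000120 kg/m³.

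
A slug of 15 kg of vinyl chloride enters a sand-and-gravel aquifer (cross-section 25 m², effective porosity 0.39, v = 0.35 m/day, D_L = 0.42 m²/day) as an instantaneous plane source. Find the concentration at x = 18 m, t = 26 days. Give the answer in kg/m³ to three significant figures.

0.0214 kg/m³

For an instantaneous plane source, C(x,t) = M/(n_e·A·√(4πDt)) · exp(−(x−vt)²/(4Dt)), with n_e·A the pore (flow) area.
Plume center vt = 0.35 × 26 = 9.1 m, so the well at 18 m is 8.9 m downgradient of the peak.
√(4πDt) = 11.71 m, giving peak height M/(n_e·A·√(4πDt)) = 15/(0.39 × 25 × 11.71) = 0.1314 kg/m³.
(x−vt)²/(4Dt) = (8.9)²/(4 × 0.42 × 26) = 1.813; exp(−1.813) = 0.1632.
C = 0.1314 × 0.1632 = 0.0214 kg/m³.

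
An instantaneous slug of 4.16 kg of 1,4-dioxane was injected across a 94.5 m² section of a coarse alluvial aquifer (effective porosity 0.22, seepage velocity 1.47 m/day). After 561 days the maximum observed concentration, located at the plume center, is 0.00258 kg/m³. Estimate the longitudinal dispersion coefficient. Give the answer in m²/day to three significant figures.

0.853 m²/day

At the plume center C_max = M/(n_e·A·√(4πDt)), so D = M²/(4πt·(n_e·A·C_max)²).
n_e·A·C_max = 0.22 × 94.5 × 0.00258 = 0.05364 kg/m.
D = 4.16²/(4π × 561 × 0.05364²) = 0.853 m²/day.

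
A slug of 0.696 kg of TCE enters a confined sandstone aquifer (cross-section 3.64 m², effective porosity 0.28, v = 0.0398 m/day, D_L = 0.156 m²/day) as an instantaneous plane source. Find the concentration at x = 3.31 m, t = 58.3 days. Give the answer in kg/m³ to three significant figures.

0.0622 kg/m³

For an instantaneous plane source, C(x,t) = M/(n_e·A·√(4πDt)) · exp(−(x−vt)²/(4Dt)), with n_e·A the pore (flow) area.
Plume center vt = 0.0398 × 58.3 = 2.32034 m, so the well at 3.31 m is 0.98966 m downgradient of the peak.
√(4πDt) = 10.69 m, giving peak height M/(n_e·A·√(4πDt)) = 0.696/(0.28 × 3.64 × 10.69) = 0.06388 kg/m³.
(x−vt)²/(4Dt) = (0.98966)²/(4 × 0.156 × 58.3) = 0.02692; exp(−0.02692) = 0.9734.
C = 0.06388 × 0.9734 = 0.0622 kg/m³.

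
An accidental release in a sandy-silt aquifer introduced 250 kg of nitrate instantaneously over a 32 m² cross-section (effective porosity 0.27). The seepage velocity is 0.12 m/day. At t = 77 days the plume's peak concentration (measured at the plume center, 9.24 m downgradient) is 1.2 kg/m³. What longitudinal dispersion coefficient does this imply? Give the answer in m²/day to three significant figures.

0.601 m²/day

At the plume center C_max = M/(n_e·A·√(4πDt)), so D = M²/(4πt·(n_e·A·C_max)²).
n_e·A·C_max = 0.27 × 32 × 1.2 = 10.37 kg/m.
D = 250²/(4π × 77 × 10.37²) = 0.601 m²/day.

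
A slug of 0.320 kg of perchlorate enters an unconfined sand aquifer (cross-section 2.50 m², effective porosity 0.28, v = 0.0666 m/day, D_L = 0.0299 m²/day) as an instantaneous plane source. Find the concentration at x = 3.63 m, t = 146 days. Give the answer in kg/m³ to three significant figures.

0.00736 kg/m³

For an instantaneous plane source, C(x,t) = M/(n_e·A·√(4πDt)) · exp(−(x−vt)²/(4Dt)), with n_e·A the pore (flow) area.
Plume center vt = 0.0666 × 146 = 9.7236 m, so the well at 3.63 m is 6.0936 m upgradient of the peak.
√(4πDt) = 7.407 m, giving peak height M/(n_e·A·√(4πDt)) = 0.320/(0.28 × 2.50 × 7.407) = 0.06172 kg/m³.
(x−vt)²/(4Dt) = (-6.0936)²/(4 × 0.0299 × 146) = 2.126; exp(−2.126) = 0.1193.
C = 0.06172 × 0.1193 = 0.00736 kg/m³.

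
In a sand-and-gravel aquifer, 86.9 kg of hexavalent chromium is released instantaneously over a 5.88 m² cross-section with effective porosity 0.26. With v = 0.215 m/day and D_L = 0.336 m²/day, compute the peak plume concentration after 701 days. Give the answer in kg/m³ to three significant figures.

The peak of an instantaneous 1D plume sits at x = vt; there the Gaussian factor is 1 and C_max = M/(n_e·A·√(4πDt)), where n_e·A is the pore area the mass is dissolved in.
√(4πDt) = √(4π × 0.336 × 701) = 54.40 m, so C_max = 86.9/(0.26 × 5.88 × 54.40) = 1.04 kg/m³.

1.04 kg/m³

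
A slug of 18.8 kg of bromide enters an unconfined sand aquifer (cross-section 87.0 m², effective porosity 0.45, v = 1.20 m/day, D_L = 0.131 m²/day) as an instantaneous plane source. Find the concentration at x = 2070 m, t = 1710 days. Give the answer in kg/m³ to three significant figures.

0.00630 kg/m³

For an instantaneous plane source, C(x,t) = M/(n_e·A·√(4πDt)) · exp(−(x−vt)²/(4Dt)), with n_e·A the pore (flow) area.
Plume center vt = 1.20 × 1710 = 2052 m, so the well at 2070 m is 18 m downgradient of the peak.
√(4πDt) = 53.06 m, giving peak height M/(n_e·A·√(4πDt)) = 18.8/(0.45 × 87.0 × 53.06) = 0.009050 kg/m³.
(x−vt)²/(4Dt) = (18)²/(4 × 0.131 × 1710) = 0.3616; exp(−0.3616) = 0.6966.
C = 0.009050 × 0.6966 = 0.00630 kg/m³.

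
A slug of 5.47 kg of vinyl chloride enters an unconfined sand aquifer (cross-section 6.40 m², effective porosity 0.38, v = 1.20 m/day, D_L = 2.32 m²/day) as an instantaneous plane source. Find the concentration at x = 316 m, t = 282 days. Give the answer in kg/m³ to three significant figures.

For an instantaneous plane source, C(x,t) = M/(n_e·A·√(4πDt)) · exp(−(x−vt)²/(4Dt)), with n_e·A the pore (flow) area.
Plume center vt = 1.20 × 282 = 338.4 m, so the well at 316 m is 22.4 m upgradient of the peak.
√(4πDt) = 90.67 m, giving peak height M/(n_e·A·√(4πDt)) = 5.47/(0.38 × 6.40 × 90.67) = 0.02481 kg/m³.
(x−vt)²/(4Dt) = (-22.4)²/(4 × 2.32 × 282) = 0.1917; exp(−0.1917) = 0.8256.
C = 0.02481 × 0.8256 = 0.0205 kg/m³.

0.0205 kg/m³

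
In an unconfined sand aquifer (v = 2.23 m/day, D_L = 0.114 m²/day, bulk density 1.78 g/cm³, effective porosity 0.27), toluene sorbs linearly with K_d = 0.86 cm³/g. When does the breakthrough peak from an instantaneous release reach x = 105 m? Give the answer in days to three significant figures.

314 days

Retardation factor R = 1 + ρ_b·K_d/n = 1 + 1.78 × 0.86/0.27 = 6.670.
Sorption retards both mechanisms: v_R = v/R = 0.3343 m/day, D_R = D/R = 0.01709 m²/day.
Peak time from v_R²t² + 2D_R t − x² = 0: t = (√(D_R² + v_R²x²) − D_R)/v_R².
√(D_R² + v_R²x²) = √(0.01709² + 0.3343² × 105²) = 35.10; v_R² = 0.1118.
t = (35.10 − 0.01709)/0.1118 = 314 days.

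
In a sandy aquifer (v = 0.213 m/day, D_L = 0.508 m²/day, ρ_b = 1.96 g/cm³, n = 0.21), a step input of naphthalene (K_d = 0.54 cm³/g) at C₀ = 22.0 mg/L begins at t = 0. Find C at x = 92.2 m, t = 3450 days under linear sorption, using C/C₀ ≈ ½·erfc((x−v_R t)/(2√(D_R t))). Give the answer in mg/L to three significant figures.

19.6 mg/L

Retardation factor R = 1 + ρ_b·K_d/n = 1 + 1.96 × 0.54/0.21 = 6.040.
Sorption retards both mechanisms: v_R = v/R = 0.03526 m/day, D_R = D/R = 0.08411 m²/day.
v_R·t = 0.03526 × 3450 = 121.647 m; 2√(D_R t) = 34.07 m; argument = (92.2 − 121.647)/34.07 = -0.8643.
C = C₀ × ½·erfc(-0.8643) = 22.0 × 0.8892 = 19.6 mg/L.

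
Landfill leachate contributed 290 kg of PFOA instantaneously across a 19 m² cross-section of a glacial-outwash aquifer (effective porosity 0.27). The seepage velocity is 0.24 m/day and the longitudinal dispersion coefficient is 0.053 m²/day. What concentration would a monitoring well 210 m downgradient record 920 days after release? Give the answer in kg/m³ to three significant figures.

For an instantaneous plane source, C(x,t) = M/(n_e·A·√(4πDt)) · exp(−(x−vt)²/(4Dt)), with n_e·A the pore (flow) area.
Plume center vt = 0.24 × 920 = 220.8 m, so the well at 210 m is 10.8 m upgradient of the peak.
√(4πDt) = 24.75 m, giving peak height M/(n_e·A·√(4πDt)) = 290/(0.27 × 19 × 24.75) = 2.284 kg/m³.
(x−vt)²/(4Dt) = (-10.8)²/(4 × 0.053 × 920) = 0.5980; exp(−0.5980) = 0.5499.
C = 2.284 × 0.5499 = 1.26 kg/m³.

1.26 kg/m³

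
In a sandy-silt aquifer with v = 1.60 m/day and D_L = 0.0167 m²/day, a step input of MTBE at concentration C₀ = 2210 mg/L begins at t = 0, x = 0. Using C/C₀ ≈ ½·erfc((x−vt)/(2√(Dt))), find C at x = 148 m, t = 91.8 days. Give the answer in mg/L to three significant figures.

For a continuous step input, C/C₀ ≈ ½·erfc((x−vt)/(2√(Dt))).
vt = 1.60 × 91.8 = 146.88 m and 2√(Dt) = 2√(0.0167 × 91.8) = 2.476 m.
Argument (x−vt)/(2√(Dt)) = (148 − 146.88)/2.476 = 0.4523; ½·erfc(0.4523) = 0.2612.
C = 2210 × 0.2612 = 577 mg/L.

577 mg/L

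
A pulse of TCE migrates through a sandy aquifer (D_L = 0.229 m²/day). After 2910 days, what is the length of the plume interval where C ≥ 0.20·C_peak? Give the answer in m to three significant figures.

131 m

The plume is Gaussian with σ = √(2Dt) = √(2 × 0.229 × 2910) = 36.51 m.
C/C_peak = exp(−Δx²/(2σ²)) = 0.20 ⇒ Δx = σ·√(−2 ln 0.20) = 36.51 × 1.794 = 65.50 m.
Width = 2Δx = 131 m.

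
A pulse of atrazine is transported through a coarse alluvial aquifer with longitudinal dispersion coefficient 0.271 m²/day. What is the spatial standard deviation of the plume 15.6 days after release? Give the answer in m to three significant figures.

Dispersive spreading gives a Gaussian with σ² = 2Dt; advection only shifts the center.
σ = √(2 × 0.271 × 15.6) = 2.91 m.

2.91 m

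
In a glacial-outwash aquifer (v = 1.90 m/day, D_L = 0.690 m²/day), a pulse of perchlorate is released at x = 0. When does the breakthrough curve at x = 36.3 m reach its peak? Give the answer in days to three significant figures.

For the 1D instantaneous-source solution, setting ∂C/∂t = 0 at fixed x gives v²t² + 2Dt − x² = 0, so t = (√(D² + v²x²) − D)/v².
√(D² + v²x²) = √(0.690² + 1.90² × 36.3²) = 68.97; v² = 3.61.
t = (68.97 − 0.690)/3.61 = 18.9 days (vs. the pure-advection estimate x/v = 19.1 d).

18.9 days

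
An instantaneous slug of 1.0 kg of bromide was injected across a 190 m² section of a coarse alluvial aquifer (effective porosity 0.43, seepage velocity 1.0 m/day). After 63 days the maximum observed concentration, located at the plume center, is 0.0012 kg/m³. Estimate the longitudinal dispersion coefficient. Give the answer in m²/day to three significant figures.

0.131 m²/day

At the plume center C_max = M/(n_e·A·√(4πDt)), so D = M²/(4πt·(n_e·A·C_max)²).
n_e·A·C_max = 0.43 × 190 × 0.0012 = 0.09804 kg/m.
D = 1.0²/(4π × 63 × 0.09804²) = 0.131 m²/day.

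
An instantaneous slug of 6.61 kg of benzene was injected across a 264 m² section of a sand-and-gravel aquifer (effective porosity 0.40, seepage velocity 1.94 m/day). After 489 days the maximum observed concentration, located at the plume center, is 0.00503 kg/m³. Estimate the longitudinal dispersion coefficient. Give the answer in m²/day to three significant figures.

At the plume center C_max = M/(n_e·A·√(4πDt)), so D = M²/(4πt·(n_e·A·C_max)²).
n_e·A·C_max = 0.40 × 264 × 0.00503 = 0.5312 kg/m.
D = 6.61²/(4π × 489 × 0.5312²) = 0.0252 m²/day.

0.0252 m²/day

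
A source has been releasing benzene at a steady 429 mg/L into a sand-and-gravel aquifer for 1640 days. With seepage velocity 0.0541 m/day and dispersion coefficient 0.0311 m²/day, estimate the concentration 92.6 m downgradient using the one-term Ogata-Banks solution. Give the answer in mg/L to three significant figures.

For a continuous step input, C/C₀ ≈ ½·erfc((x−vt)/(2√(Dt))).
vt = 0.0541 × 1640 = 88.724 m and 2√(Dt) = 2√(0.0311 × 1640) = 14.28 m.
Argument (x−vt)/(2√(Dt)) = (92.6 − 88.724)/14.28 = 0.2714; ½·erfc(0.2714) = 0.3506.
C = 429 × 0.3506 = 150 mg/L.

150 mg/L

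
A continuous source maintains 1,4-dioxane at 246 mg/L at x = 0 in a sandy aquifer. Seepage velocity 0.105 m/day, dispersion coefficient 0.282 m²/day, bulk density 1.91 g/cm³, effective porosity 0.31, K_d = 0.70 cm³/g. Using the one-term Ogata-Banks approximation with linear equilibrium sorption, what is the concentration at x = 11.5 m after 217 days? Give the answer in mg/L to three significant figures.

Retardation factor R = 1 + ρ_b·K_d/n = 1 + 1.91 × 0.70/0.31 = 5.313.
Sorption retards both mechanisms: v_R = v/R = 0.01976 m/day, D_R = D/R = 0.05308 m²/day.
v_R·t = 0.01976 × 217 = 4.28792 m; 2√(D_R t) = 6.788 m; argument = (11.5 − 4.28792)/6.788 = 1.062.
C = C₀ × ½·erfc(1.062) = 246 × 0.06656 = 16.4 mg/L.

16.4 mg/L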